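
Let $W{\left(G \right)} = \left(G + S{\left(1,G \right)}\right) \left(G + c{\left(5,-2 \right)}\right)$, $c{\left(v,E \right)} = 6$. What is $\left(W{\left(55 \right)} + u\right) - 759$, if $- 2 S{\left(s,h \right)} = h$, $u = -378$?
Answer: $\frac{1081}{2} \approx 540.5$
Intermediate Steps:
$S{\left(s,h \right)} = - \frac{h}{2}$
$W{\left(G \right)} = \frac{G \left(6 + G\right)}{2}$ ($W{\left(G \right)} = \left(G - \frac{G}{2}\right) \left(G + 6\right) = \frac{G}{2} \left(6 + G\right) = \frac{G \left(6 + G\right)}{2}$)
$\left(W{\left(55 \right)} + u\right) - 759 = \left(\frac{1}{2} \cdot 55 \left(6 + 55\right) - 378\right) - 759 = \left(\frac{1}{2} \cdot 55 \cdot 61 - 378\right) - 759 = \left(\frac{3355}{2} - 378\right) - 759 = \frac{2599}{2} - 759 = \frac{1081}{2}$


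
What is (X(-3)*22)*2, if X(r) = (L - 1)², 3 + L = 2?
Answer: 176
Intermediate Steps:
L = -1 (L = -3 + 2 = -1)
X(r) = 4 (X(r) = (-1 - 1)² = (-2)² = 4)
(X(-3)*22)*2 = (4*22)*2 = 88*2 = 176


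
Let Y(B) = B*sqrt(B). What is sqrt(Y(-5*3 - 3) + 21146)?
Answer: sqrt(21146 - 54*I*sqrt(2)) ≈ 145.42 - 0.2626*I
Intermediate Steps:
Y(B) = B**(3/2)
sqrt(Y(-5*3 - 3) + 21146) = sqrt((-5*3 - 3)**(3/2) + 21146) = sqrt((-15 - 3)**(3/2) + 21146) = sqrt((-18)**(3/2) + 21146) = sqrt(-54*I*sqrt(2) + 21146) = sqrt(21146 - 54*I*sqrt(2))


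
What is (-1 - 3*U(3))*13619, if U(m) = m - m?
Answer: -13619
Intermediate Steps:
U(m) = 0
(-1 - 3*U(3))*13619 = (-1 - 3*0)*13619 = (-1 + 0)*13619 = -1*13619 = -13619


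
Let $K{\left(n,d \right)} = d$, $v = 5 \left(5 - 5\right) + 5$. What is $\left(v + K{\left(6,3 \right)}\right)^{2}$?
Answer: $64$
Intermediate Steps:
$v = 5$ ($v = 5 \cdot 0 + 5 = 0 + 5 = 5$)
$\left(v + K{\left(6,3 \right)}\right)^{2} = \left(5 + 3\right)^{2} = 8^{2} = 64$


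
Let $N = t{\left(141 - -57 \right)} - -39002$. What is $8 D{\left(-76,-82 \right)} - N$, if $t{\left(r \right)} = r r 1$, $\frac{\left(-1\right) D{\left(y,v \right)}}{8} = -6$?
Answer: $-77822$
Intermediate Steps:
$D{\left(y,v \right)} = 48$ ($D{\left(y,v \right)} = \left(-8\right) \left(-6\right) = 48$)
$t{\left(r \right)} = r^{2}$ ($t{\left(r \right)} = r^{2} \cdot 1 = r^{2}$)
$N = 78206$ ($N = \left(141 - -57\right)^{2} - -39002 = \left(141 + 57\right)^{2} + 39002 = 198^{2} + 39002 = 39204 + 39002 = 78206$)
$8 D{\left(-76,-82 \right)} - N = 8 \cdot 48 - 78206 = 384 - 78206 = -77822$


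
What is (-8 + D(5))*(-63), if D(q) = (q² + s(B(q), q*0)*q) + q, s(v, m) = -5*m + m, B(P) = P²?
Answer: -1386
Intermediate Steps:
s(v, m) = -4*m
D(q) = q + q² (D(q) = (q² + (-4*q*0)*q) + q = (q² + (-4*0)*q) + q = (q² + 0*q) + q = (q² + 0) + q = q² + q = q + q²)
(-8 + D(5))*(-63) = (-8 + 5*(1 + 5))*(-63) = (-8 + 5*6)*(-63) = (-8 + 30)*(-63) = 22*(-63) = -1386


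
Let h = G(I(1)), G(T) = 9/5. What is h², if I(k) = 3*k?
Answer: 81/25 ≈ 3.2400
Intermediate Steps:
G(T) = 9/5 (G(T) = 9*(⅕) = 9/5)
h = 9/5 ≈ 1.8000
h² = (9/5)² = 81/25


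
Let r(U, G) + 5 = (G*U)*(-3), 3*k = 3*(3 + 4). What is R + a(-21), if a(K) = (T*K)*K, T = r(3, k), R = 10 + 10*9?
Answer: -29888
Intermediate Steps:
k = 7 (k = (3*(3 + 4))/3 = (3*7)/3 = (⅓)*21 = 7)
r(U, G) = -5 - 3*G*U (r(U, G) = -5 + (G*U)*(-3) = -5 - 3*G*U)
R = 100 (R = 10 + 90 = 100)
T = -68 (T = -5 - 3*7*3 = -5 - 63 = -68)
a(K) = -68*K² (a(K) = (-68*K)*K = -68*K²)
R + a(-21) = 100 - 68*(-21)² = 100 - 68*441 = 100 - 29988 = -29888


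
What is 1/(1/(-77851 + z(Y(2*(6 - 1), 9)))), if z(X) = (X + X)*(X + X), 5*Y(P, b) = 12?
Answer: -1945699/25 ≈ -77828.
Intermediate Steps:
Y(P, b) = 12/5 (Y(P, b) = (⅕)*12 = 12/5)
z(X) = 4*X² (z(X) = (2*X)*(2*X) = 4*X²)
1/(1/(-77851 + z(Y(2*(6 - 1), 9)))) = 1/(1/(-77851 + 4*(12/5)²)) = 1/(1/(-77851 + 4*(144/25))) = 1/(1/(-77851 + 576/25)) = 1/(1/(-1945699/25)) = 1/(-25/1945699) = -1945699/25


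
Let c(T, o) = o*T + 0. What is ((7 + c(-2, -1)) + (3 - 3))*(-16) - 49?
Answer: -193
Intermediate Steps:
c(T, o) = T*o (c(T, o) = T*o + 0 = T*o)
((7 + c(-2, -1)) + (3 - 3))*(-16) - 49 = ((7 - 2*(-1)) + (3 - 3))*(-16) - 49 = ((7 + 2) + 0)*(-16) - 49 = (9 + 0)*(-16) - 49 = 9*(-16) - 49 = -144 - 49 = -193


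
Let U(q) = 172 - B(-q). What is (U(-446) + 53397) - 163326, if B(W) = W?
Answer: -110203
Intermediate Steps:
U(q) = 172 + q (U(q) = 172 - (-1)*q = 172 + q)
(U(-446) + 53397) - 163326 = ((172 - 446) + 53397) - 163326 = (-274 + 53397) - 163326 = 53123 - 163326 = -110203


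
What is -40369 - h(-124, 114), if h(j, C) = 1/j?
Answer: -5005755/124 ≈ -40369.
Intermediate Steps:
-40369 - h(-124, 114) = -40369 - 1/(-124) = -40369 - 1*(-1/124) = -40369 + 1/124 = -5005755/124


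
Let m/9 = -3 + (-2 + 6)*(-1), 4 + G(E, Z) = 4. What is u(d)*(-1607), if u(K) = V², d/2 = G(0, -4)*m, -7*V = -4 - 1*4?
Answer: -102848/49 ≈ -2098.9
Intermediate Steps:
G(E, Z) = 0 (G(E, Z) = -4 + 4 = 0)
V = 8/7 (V = -(-4 - 1*4)/7 = -(-4 - 4)/7 = -⅐*(-8) = 8/7 ≈ 1.1429)
m = -63 (m = 9*(-3 + (-2 + 6)*(-1)) = 9*(-3 + 4*(-1)) = 9*(-3 - 4) = 9*(-7) = -63)
d = 0 (d = 2*(0*(-63)) = 2*0 = 0)
u(K) = 64/49 (u(K) = (8/7)² = 64/49)
u(d)*(-1607) = (64/49)*(-1607) = -102848/49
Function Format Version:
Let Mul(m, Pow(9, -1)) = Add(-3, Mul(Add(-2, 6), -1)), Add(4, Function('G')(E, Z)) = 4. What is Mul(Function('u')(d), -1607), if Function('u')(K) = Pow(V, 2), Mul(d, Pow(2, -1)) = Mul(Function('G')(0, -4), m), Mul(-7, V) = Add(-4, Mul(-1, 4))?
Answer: Rational(-102848, 49) ≈ -2098.9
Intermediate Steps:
Function('G')(E, Z) = 0 (Function('G')(E, Z) = Add(-4, 4) = 0)
V = Rational(8, 7) (V = Mul(Rational(-1, 7), Add(-4, Mul(-1, 4))) = Mul(Rational(-1, 7), Add(-4, -4)) = Mul(Rational(-1, 7), -8) = Rational(8, 7) ≈ 1.1429)
m = -63 (m = Mul(9, Add(-3, Mul(Add(-2, 6), -1))) = Mul(9, Add(-3, Mul(4, -1))) = Mul(9, Add(-3, -4)) = Mul(9, -7) = -63)
d = 0 (d = Mul(2, Mul(0, -63)) = Mul(2, 0) = 0)
Function('u')(K) = Rational(64, 49) (Function('u')(K) = Pow(Rational(8, 7), 2) = Rational(64, 49))
Mul(Function('u')(d), -1607) = Mul(Rational(64, 49), -1607) = Rational(-102848, 49)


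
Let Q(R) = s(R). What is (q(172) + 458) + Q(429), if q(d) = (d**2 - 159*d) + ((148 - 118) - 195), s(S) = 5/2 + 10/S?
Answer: 2172047/858 ≈ 2531.5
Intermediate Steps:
s(S) = 5/2 + 10/S (s(S) = 5*(1/2) + 10/S = 5/2 + 10/S)
Q(R) = 5/2 + 10/R
q(d) = -165 + d**2 - 159*d (q(d) = (d**2 - 159*d) + (30 - 195) = (d**2 - 159*d) - 165 = -165 + d**2 - 159*d)
(q(172) + 458) + Q(429) = ((-165 + 172**2 - 159*172) + 458) + (5/2 + 10/429) = ((-165 + 29584 - 27348) + 458) + (5/2 + 10*(1/429)) = (2071 + 458) + (5/2 + 10/429) = 2529 + 2165/858 = 2172047/858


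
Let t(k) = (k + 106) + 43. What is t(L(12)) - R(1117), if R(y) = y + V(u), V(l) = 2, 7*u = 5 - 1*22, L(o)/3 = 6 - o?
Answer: -988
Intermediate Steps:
L(o) = 18 - 3*o (L(o) = 3*(6 - o) = 18 - 3*o)
u = -17/7 (u = (5 - 1*22)/7 = (5 - 22)/7 = (⅐)*(-17) = -17/7 ≈ -2.4286)
t(k) = 149 + k (t(k) = (106 + k) + 43 = 149 + k)
R(y) = 2 + y (R(y) = y + 2 = 2 + y)
t(L(12)) - R(1117) = (149 + (18 - 3*12)) - (2 + 1117) = (149 + (18 - 36)) - 1*1119 = (149 - 18) - 1119 = 131 - 1119 = -988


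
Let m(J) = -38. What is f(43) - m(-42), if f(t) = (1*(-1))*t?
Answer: -5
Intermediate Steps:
f(t) = -t
f(43) - m(-42) = -1*43 - 1*(-38) = -43 + 38 = -5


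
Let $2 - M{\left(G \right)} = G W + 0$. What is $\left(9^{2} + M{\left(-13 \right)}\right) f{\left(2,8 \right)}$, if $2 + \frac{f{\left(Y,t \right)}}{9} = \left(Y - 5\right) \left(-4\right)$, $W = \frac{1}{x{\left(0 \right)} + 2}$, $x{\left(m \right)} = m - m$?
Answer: $8055$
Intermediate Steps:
$x{\left(m \right)} = 0$
$W = \frac{1}{2}$ ($W = \frac{1}{0 + 2} = \frac{1}{2} \approx 0.5$)
$M{\left(G \right)} = 2 - \frac{G}{2}$ ($M{\left(G \right)} = 2 - \left(G \frac{1}{2} + 0\right) = 2 - \left(\frac{G}{2} + 0\right) = 2 - \frac{G}{2}$)
$f{\left(Y,t \right)} = 162 - 36 Y$ ($f{\left(Y,t \right)} = -18 + 9 \left(Y - 5\right) \left(-4\right) = -18 + 9 \left(-5 + Y\right) \left(-4\right) = -18 + 9 \left(20 - 4 Y\right) = -18 - \left(-180 + 36 Y\right) = 162 - 36 Y$)
$\left(9^{2} + M{\left(-13 \right)}\right) f{\left(2,8 \right)} = \left(9^{2} + \left(2 - - \frac{13}{2}\right)\right) \left(162 - 72\right) = \left(81 + \left(2 + \frac{13}{2}\right)\right) \left(162 - 72\right) = \left(81 + \frac{17}{2}\right) 90 = \frac{179}{2} \cdot 90 = 8055$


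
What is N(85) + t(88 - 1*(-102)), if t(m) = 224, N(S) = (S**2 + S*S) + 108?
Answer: 14782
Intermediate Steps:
N(S) = 108 + 2*S**2 (N(S) = (S**2 + S**2) + 108 = 2*S**2 + 108 = 108 + 2*S**2)
N(85) + t(88 - 1*(-102)) = (108 + 2*85**2) + 224 = (108 + 2*7225) + 224 = (108 + 14450) + 224 = 14558 + 224 = 14782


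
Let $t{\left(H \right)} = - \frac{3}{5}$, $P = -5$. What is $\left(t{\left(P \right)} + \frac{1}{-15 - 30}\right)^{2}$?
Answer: $\frac{784}{2025} \approx 0.38716$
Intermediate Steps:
$t{\left(H \right)} = - \frac{3}{5}$ ($t{\left(H \right)} = \left(-3\right) \frac{1}{5} = - \frac{3}{5}$)
$\left(t{\left(P \right)} + \frac{1}{-15 - 30}\right)^{2} = \left(- \frac{3}{5} + \frac{1}{-15 - 30}\right)^{2} = \left(- \frac{3}{5} + \frac{1}{-45}\right)^{2} = \left(- \frac{3}{5} - \frac{1}{45}\right)^{2} = \left(- \frac{28}{45}\right)^{2} = \frac{784}{2025}$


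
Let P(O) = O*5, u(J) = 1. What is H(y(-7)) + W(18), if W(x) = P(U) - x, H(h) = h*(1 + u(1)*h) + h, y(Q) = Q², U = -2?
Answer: 2471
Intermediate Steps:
P(O) = 5*O
H(h) = h + h*(1 + h) (H(h) = h*(1 + 1*h) + h = h*(1 + h) + h = h + h*(1 + h))
W(x) = -10 - x (W(x) = 5*(-2) - x = -10 - x)
H(y(-7)) + W(18) = (-7)²*(2 + (-7)²) + (-10 - 1*18) = 49*(2 + 49) + (-10 - 18) = 49*51 - 28 = 2499 - 28 = 2471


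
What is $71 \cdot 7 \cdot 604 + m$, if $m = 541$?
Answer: $300729$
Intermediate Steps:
$71 \cdot 7 \cdot 604 + m = 71 \cdot 7 \cdot 604 + 541 = 497 \cdot 604 + 541 = 300188 + 541 = 300729$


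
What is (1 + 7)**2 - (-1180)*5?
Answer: 5964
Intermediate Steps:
(1 + 7)**2 - (-1180)*5 = 8**2 - 118*(-50) = 64 + 5900 = 5964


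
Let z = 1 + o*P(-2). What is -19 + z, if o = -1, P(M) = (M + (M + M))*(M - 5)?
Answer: -60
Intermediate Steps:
P(M) = 3*M*(-5 + M) (P(M) = (M + 2*M)*(-5 + M) = (3*M)*(-5 + M) = 3*M*(-5 + M))
z = -41 (z = 1 - 3*(-2)*(-5 - 2) = 1 - 3*(-2)*(-7) = 1 - 1*42 = 1 - 42 = -41)
-19 + z = -19 - 41 = -60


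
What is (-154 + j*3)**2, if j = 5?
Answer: 19321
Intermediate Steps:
(-154 + j*3)**2 = (-154 + 5*3)**2 = (-154 + 15)**2 = (-139)**2 = 19321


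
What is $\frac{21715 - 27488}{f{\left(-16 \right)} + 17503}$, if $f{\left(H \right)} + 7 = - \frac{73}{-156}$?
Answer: $- \frac{900588}{2729449} \approx -0.32995$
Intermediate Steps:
$f{\left(H \right)} = - \frac{1019}{156}$ ($f{\left(H \right)} = -7 - \frac{73}{-156} = -7 - - \frac{73}{156} = -7 + \frac{73}{156} = - \frac{1019}{156}$)
$\frac{21715 - 27488}{f{\left(-16 \right)} + 17503} = \frac{21715 - 27488}{- \frac{1019}{156} + 17503} = - \frac{5773}{\frac{2729449}{156}} = \left(-5773\right) \frac{156}{2729449} = - \frac{900588}{2729449}$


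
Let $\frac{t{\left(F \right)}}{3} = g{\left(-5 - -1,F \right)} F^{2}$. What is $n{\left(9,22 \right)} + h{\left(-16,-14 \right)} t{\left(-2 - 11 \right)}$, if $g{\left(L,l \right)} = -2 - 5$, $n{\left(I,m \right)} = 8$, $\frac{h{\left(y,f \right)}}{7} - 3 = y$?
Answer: $322967$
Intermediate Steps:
$h{\left(y,f \right)} = 21 + 7 y$
$g{\left(L,l \right)} = -7$ ($g{\left(L,l \right)} = -2 - 5 = -7$)
$t{\left(F \right)} = - 21 F^{2}$ ($t{\left(F \right)} = 3 \left(- 7 F^{2}\right) = - 21 F^{2}$)
$n{\left(9,22 \right)} + h{\left(-16,-14 \right)} t{\left(-2 - 11 \right)} = 8 + \left(21 + 7 \left(-16\right)\right) \left(- 21 \left(-2 - 11\right)^{2}\right) = 8 + \left(21 - 112\right) \left(- 21 \left(-13\right)^{2}\right) = 8 - 91 \left(\left(-21\right) 169\right) = 8 - -322959 = 8 + 322959 = 322967$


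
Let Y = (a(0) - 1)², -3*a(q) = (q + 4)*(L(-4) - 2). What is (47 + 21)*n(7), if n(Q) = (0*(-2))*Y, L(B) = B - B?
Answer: 0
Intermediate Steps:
L(B) = 0
a(q) = 8/3 + 2*q/3 (a(q) = -(q + 4)*(0 - 2)/3 = -(4 + q)*(-2)/3 = -(-8 - 2*q)/3 = 8/3 + 2*q/3)
Y = 25/9 (Y = ((8/3 + (⅔)*0) - 1)² = ((8/3 + 0) - 1)² = (8/3 - 1)² = (5/3)² = 25/9 ≈ 2.7778)
n(Q) = 0 (n(Q) = (0*(-2))*(25/9) = 0*(25/9) = 0)
(47 + 21)*n(7) = (47 + 21)*0 = 68*0 = 0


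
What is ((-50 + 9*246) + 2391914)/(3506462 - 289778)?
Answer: 399013/536114 ≈ 0.74427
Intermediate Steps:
((-50 + 9*246) + 2391914)/(3506462 - 289778) = ((-50 + 2214) + 2391914)/3216684 = (2164 + 2391914)*(1/3216684) = 2394078*(1/3216684) = 399013/536114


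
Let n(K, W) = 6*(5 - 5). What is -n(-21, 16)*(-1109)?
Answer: 0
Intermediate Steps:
n(K, W) = 0 (n(K, W) = 6*0 = 0)
-n(-21, 16)*(-1109) = -0*(-1109) = -1*0 = 0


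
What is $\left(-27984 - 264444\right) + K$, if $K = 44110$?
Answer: $-248318$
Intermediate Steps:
$\left(-27984 - 264444\right) + K = \left(-27984 - 264444\right) + 44110 = -292428 + 44110 = -248318$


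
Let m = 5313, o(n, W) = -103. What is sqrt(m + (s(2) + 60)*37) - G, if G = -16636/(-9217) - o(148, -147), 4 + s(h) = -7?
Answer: -965987/9217 + sqrt(7126) ≈ -20.389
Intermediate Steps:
s(h) = -11 (s(h) = -4 - 7 = -11)
G = 965987/9217 (G = -16636/(-9217) - 1*(-103) = -16636*(-1/9217) + 103 = 16636/9217 + 103 = 965987/9217 ≈ 104.80)
sqrt(m + (s(2) + 60)*37) - G = sqrt(5313 + (-11 + 60)*37) - 1*965987/9217 = sqrt(5313 + 49*37) - 965987/9217 = sqrt(5313 + 1813) - 965987/9217 = sqrt(7126) - 965987/9217 = -965987/9217 + sqrt(7126)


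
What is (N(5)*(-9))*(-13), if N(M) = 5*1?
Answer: 585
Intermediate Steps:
N(M) = 5
(N(5)*(-9))*(-13) = (5*(-9))*(-13) = -45*(-13) = 585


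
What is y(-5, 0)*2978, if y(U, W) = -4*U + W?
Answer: 59560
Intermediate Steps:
y(U, W) = W - 4*U
y(-5, 0)*2978 = (0 - 4*(-5))*2978 = (0 + 20)*2978 = 20*2978 = 59560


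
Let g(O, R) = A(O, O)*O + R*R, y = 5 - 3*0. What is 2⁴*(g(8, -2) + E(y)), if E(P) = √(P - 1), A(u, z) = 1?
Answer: 224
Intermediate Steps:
y = 5 (y = 5 + 0 = 5)
g(O, R) = O + R² (g(O, R) = 1*O + R*R = O + R²)
E(P) = √(-1 + P)
2⁴*(g(8, -2) + E(y)) = 2⁴*((8 + (-2)²) + √(-1 + 5)) = 16*((8 + 4) + √4) = 16*(12 + 2) = 16*14 = 224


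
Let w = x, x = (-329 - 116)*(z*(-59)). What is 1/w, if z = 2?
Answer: 1/52510 ≈ 1.9044e-5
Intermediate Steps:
x = 52510 (x = (-329 - 116)*(2*(-59)) = -445*(-118) = 52510)
w = 52510
1/w = 1/52510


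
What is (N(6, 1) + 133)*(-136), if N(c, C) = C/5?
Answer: -90576/5 ≈ -18115.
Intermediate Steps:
N(c, C) = C/5 (N(c, C) = C*(1/5) = C/5)
(N(6, 1) + 133)*(-136) = ((1/5)*1 + 133)*(-136) = (1/5 + 133)*(-136) = (666/5)*(-136) = -90576/5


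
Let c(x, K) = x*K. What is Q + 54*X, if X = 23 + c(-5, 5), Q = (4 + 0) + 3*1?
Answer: -101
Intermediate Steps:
c(x, K) = K*x
Q = 7 (Q = 4 + 3 = 7)
X = -2 (X = 23 + 5*(-5) = 23 - 25 = -2)
Q + 54*X = 7 + 54*(-2) = 7 - 108 = -101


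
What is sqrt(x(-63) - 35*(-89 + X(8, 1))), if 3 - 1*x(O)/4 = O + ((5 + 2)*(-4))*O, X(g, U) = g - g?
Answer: I*sqrt(3677) ≈ 60.638*I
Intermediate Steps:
X(g, U) = 0
x(O) = 12 + 108*O (x(O) = 12 - 4*(O + ((5 + 2)*(-4))*O) = 12 - 4*(O + (7*(-4))*O) = 12 - 4*(O - 28*O) = 12 - (-108)*O = 12 + 108*O)
sqrt(x(-63) - 35*(-89 + X(8, 1))) = sqrt((12 + 108*(-63)) - 35*(-89 + 0)) = sqrt((12 - 6804) - 35*(-89)) = sqrt(-6792 + 3115) = sqrt(-3677) = I*sqrt(3677)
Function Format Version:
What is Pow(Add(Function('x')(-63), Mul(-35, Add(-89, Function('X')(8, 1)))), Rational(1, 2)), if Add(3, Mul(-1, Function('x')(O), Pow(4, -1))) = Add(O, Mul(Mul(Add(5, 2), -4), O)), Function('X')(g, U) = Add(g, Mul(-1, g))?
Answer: Mul(I, Pow(3677, Rational(1, 2))) ≈ Mul(60.638, I)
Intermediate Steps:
Function('X')(g, U) = 0
Function('x')(O) = Add(12, Mul(108, O)) (Function('x')(O) = Add(12, Mul(-4, Add(O, Mul(Mul(Add(5, 2), -4), O)))) = Add(12, Mul(-4, Add(O, Mul(Mul(7, -4), O)))) = Add(12, Mul(-4, Add(O, Mul(-28, O)))) = Add(12, Mul(-4, Mul(-27, O))) = Add(12, Mul(108, O)))
Pow(Add(Function('x')(-63), Mul(-35, Add(-89, Function('X')(8, 1)))), Rational(1, 2)) = Pow(Add(Add(12, Mul(108, -63)), Mul(-35, Add(-89, 0))), Rational(1, 2)) = Pow(Add(Add(12, -6804), Mul(-35, -89)), Rational(1, 2)) = Pow(Add(-6792, 3115), Rational(1, 2)) = Pow(-3677, Rational(1, 2)) = Mul(I, Pow(3677, Rational(1, 2)))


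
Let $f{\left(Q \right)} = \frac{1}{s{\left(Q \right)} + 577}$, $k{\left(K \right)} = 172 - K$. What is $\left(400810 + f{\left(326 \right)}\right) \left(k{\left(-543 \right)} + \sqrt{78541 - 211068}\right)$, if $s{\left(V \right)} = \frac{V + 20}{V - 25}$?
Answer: $\frac{49871363635665}{174023} + \frac{69750158931 i \sqrt{132527}}{174023} \approx 2.8658 \cdot 10^{8} + 1.4591 \cdot 10^{8} i$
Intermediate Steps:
$s{\left(V \right)} = \frac{20 + V}{-25 + V}$
$f{\left(Q \right)} = \frac{1}{577 + \frac{20 + Q}{-25 + Q}}$ ($f{\left(Q \right)} = \frac{1}{\frac{20 + Q}{-25 + Q} + 577} = \frac{1}{577 + \frac{20 + Q}{-25 + Q}}$)
$\left(400810 + f{\left(326 \right)}\right) \left(k{\left(-543 \right)} + \sqrt{78541 - 211068}\right) = \left(400810 + \frac{-25 + 326}{-14405 + 578 \cdot 326}\right) \left(\left(172 - -543\right) + \sqrt{78541 - 211068}\right) = \left(400810 + \frac{1}{-14405 + 188428} \cdot 301\right) \left(\left(172 + 543\right) + \sqrt{-132527}\right) = \left(400810 + \frac{1}{174023} \cdot 301\right) \left(715 + i \sqrt{132527}\right) = \left(400810 + \frac{301}{174023}\right) \left(715 + i \sqrt{132527}\right) = \frac{69750158931 \left(715 + i \sqrt{132527}\right)}{174023} = \frac{49871363635665}{174023} + \frac{69750158931 i \sqrt{132527}}{174023}$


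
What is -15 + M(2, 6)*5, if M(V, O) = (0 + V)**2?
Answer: 5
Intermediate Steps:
M(V, O) = V**2
-15 + M(2, 6)*5 = -15 + 2**2*5 = -15 + 4*5 = -15 + 20 = 5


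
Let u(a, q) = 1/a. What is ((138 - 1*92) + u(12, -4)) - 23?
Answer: 277/12 ≈ 23.083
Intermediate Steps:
((138 - 1*92) + u(12, -4)) - 23 = ((138 - 1*92) + 1/12) - 23 = ((138 - 92) + 1/12) - 23 = (46 + 1/12) - 23 = 553/12 - 23 = 277/12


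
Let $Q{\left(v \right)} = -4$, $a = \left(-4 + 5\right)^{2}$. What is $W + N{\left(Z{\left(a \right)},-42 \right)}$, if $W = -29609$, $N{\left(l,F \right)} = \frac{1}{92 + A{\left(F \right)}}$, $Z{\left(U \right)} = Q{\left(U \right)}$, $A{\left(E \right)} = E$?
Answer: $- \frac{1480449}{50} \approx -29609.0$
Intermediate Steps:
$a = 1$ ($a = 1^{2} = 1$)
$Z{\left(U \right)} = -4$
$N{\left(l,F \right)} = \frac{1}{92 + F}$
$W + N{\left(Z{\left(a \right)},-42 \right)} = -29609 + \frac{1}{92 - 42} = -29609 + \frac{1}{50} = - \frac{1480449}{50}$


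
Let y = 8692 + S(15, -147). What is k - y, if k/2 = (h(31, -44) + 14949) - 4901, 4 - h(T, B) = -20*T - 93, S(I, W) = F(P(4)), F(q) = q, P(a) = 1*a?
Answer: 12834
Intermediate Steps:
P(a) = a
S(I, W) = 4
h(T, B) = 97 + 20*T (h(T, B) = 4 - (-20*T - 93) = 4 - (-93 - 20*T) = 4 + (93 + 20*T) = 97 + 20*T)
k = 21530 (k = 2*(((97 + 20*31) + 14949) - 4901) = 2*(((97 + 620) + 14949) - 4901) = 2*((717 + 14949) - 4901) = 2*(15666 - 4901) = 2*10765 = 21530)
y = 8696 (y = 8692 + 4 = 8696)
k - y = 21530 - 1*8696 = 21530 - 8696 = 12834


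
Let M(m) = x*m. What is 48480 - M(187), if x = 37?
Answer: 41561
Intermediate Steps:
M(m) = 37*m
48480 - M(187) = 48480 - 37*187 = 48480 - 1*6919 = 48480 - 6919 = 41561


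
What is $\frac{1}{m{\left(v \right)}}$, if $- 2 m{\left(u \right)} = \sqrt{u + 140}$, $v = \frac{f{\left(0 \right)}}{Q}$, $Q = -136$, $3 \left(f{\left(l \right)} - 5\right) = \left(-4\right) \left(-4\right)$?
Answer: $- \frac{4 \sqrt{5823078}}{57089} \approx -0.16908$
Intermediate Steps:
$f{\left(l \right)} = \frac{31}{3}$ ($f{\left(l \right)} = 5 + \frac{\left(-4\right) \left(-4\right)}{3} = 5 + \frac{1}{3} \cdot 16 = 5 + \frac{16}{3} = \frac{31}{3}$)
$v = - \frac{31}{408}$ ($v = \frac{31}{3 \left(-136\right)} = \frac{31}{3} \left(- \frac{1}{136}\right) = - \frac{31}{408} \approx -0.07598$)
$m{\left(u \right)} = - \frac{\sqrt{140 + u}}{2}$ ($m{\left(u \right)} = - \frac{\sqrt{u + 140}}{2} = - \frac{\sqrt{140 + u}}{2}$)
$\frac{1}{m{\left(v \right)}} = \frac{1}{\left(- \frac{1}{2}\right) \sqrt{140 - \frac{31}{408}}} = \frac{1}{\left(- \frac{1}{2}\right) \sqrt{\frac{57089}{408}}} = \frac{1}{\left(- \frac{1}{2}\right) \frac{\sqrt{5823078}}{204}} = \frac{1}{\left(- \frac{1}{408}\right) \sqrt{5823078}} = - \frac{4 \sqrt{5823078}}{57089}$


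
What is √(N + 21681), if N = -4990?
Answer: √16691 ≈ 129.19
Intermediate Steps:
√(N + 21681) = √(-4990 + 21681) = √16691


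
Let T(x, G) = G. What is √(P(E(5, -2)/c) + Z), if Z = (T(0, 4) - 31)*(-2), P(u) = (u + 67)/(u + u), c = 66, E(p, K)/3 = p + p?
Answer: √3205/5 ≈ 11.323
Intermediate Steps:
E(p, K) = 6*p (E(p, K) = 3*(p + p) = 3*(2*p) = 6*p)
P(u) = (67 + u)/(2*u) (P(u) = (67 + u)/((2*u)) = (67 + u)*(1/(2*u)) = (67 + u)/(2*u))
Z = 54 (Z = (4 - 31)*(-2) = -27*(-2) = 54)
√(P(E(5, -2)/c) + Z) = √((67 + (6*5)/66)/(2*(((6*5)/66))) + 54) = √((67 + 30*(1/66))/(2*((30*(1/66)))) + 54) = √((67 + 5/11)/(2*(5/11)) + 54) = √((½)*(11/5)*(742/11) + 54) = √(371/5 + 54) = √(641/5) = √3205/5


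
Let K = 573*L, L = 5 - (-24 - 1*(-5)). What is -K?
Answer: -13752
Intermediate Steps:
L = 24 (L = 5 - (-24 + 5) = 5 - 1*(-19) = 5 + 19 = 24)
K = 13752 (K = 573*24 = 13752)
-K = -1*13752 = -13752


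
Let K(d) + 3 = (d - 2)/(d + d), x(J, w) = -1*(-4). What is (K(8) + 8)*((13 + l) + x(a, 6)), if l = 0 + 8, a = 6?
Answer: 1075/8 ≈ 134.38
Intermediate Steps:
l = 8
x(J, w) = 4
K(d) = -3 + (-2 + d)/(2*d) (K(d) = -3 + (d - 2)/(d + d) = -3 + (-2 + d)/((2*d)) = -3 + (-2 + d)*(1/(2*d)) = -3 + (-2 + d)/(2*d))
(K(8) + 8)*((13 + l) + x(a, 6)) = ((-5/2 - 1/8) + 8)*((13 + 8) + 4) = ((-5/2 - 1*1/8) + 8)*(21 + 4) = ((-5/2 - 1/8) + 8)*25 = (-21/8 + 8)*25 = (43/8)*25 = 1075/8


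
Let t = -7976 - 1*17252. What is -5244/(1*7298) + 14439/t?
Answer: -118835727/92056972 ≈ -1.2909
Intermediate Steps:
t = -25228 (t = -7976 - 17252 = -25228)
-5244/(1*7298) + 14439/t = -5244/(1*7298) + 14439/(-25228) = -5244/7298 + 14439*(-1/25228) = -5244*1/7298 - 14439/25228 = -2622/3649 - 14439/25228 = -118835727/92056972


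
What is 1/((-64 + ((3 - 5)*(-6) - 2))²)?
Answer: 1/2916 ≈ 0.00034294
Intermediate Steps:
1/((-64 + ((3 - 5)*(-6) - 2))²) = 1/((-64 + (-2*(-6) - 2))²) = 1/((-64 + (12 - 2))²) = 1/((-64 + 10)²) = 1/((-54)²) = 1/2916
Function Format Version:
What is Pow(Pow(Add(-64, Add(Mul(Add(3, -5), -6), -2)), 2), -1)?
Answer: Rational(1, 2916) ≈ 0.00034294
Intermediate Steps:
Pow(Pow(Add(-64, Add(Mul(Add(3, -5), -6), -2)), 2), -1) = Pow(Pow(Add(-64, Add(Mul(-2, -6), -2)), 2), -1) = Pow(Pow(Add(-64, Add(12, -2)), 2), -1) = Pow(Pow(Add(-64, 10), 2), -1) = Pow(Pow(-54, 2), -1) = Pow(2916, -1) = Rational(1, 2916)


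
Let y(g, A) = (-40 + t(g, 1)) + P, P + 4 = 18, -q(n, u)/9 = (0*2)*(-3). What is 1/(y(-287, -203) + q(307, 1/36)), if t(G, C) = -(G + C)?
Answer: 1/260 ≈ 0.0038462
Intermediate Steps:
q(n, u) = 0 (q(n, u) = -9*0*2*(-3) = -0*(-3) = -9*0 = 0)
P = 14 (P = -4 + 18 = 14)
t(G, C) = -C - G (t(G, C) = -(C + G) = -C - G)
y(g, A) = -27 - g (y(g, A) = (-40 + (-1*1 - g)) + 14 = (-40 + (-1 - g)) + 14 = (-41 - g) + 14 = -27 - g)
1/(y(-287, -203) + q(307, 1/36)) = 1/((-27 - 1*(-287)) + 0) = 1/((-27 + 287) + 0) = 1/(260 + 0) = 1/260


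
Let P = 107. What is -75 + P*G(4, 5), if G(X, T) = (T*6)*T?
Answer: 15975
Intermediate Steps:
G(X, T) = 6*T² (G(X, T) = (6*T)*T = 6*T²)
-75 + P*G(4, 5) = -75 + 107*(6*5²) = -75 + 107*(6*25) = -75 + 107*150 = -75 + 16050 = 15975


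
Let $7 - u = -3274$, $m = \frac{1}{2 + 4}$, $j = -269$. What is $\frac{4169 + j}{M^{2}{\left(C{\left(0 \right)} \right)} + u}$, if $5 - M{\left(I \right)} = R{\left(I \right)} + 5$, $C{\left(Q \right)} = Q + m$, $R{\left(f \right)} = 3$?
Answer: $\frac{390}{329} \approx 1.1854$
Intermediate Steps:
$m = \frac{1}{6} \approx 0.16667$
$u = 3281$ ($u = 7 - -3274 = 7 + 3274 = 3281$)
$C{\left(Q \right)} = \frac{1}{6} + Q$ ($C{\left(Q \right)} = Q + \frac{1}{6} = \frac{1}{6} + Q$)
$M{\left(I \right)} = -3$ ($M{\left(I \right)} = 5 - \left(3 + 5\right) = 5 - 8 = -3$)
$\frac{4169 + j}{M^{2}{\left(C{\left(0 \right)} \right)} + u} = \frac{4169 - 269}{\left(-3\right)^{2} + 3281} = \frac{3900}{9 + 3281} = \frac{3900}{3290} = 3900 \cdot \frac{1}{3290} = \frac{390}{329}$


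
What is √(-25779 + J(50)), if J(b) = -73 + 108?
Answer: 4*I*√1609 ≈ 160.45*I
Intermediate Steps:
J(b) = 35
√(-25779 + J(50)) = √(-25779 + 35) = √(-25744) = 4*I*√1609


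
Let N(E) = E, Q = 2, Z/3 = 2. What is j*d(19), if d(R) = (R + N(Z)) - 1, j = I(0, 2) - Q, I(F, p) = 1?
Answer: -24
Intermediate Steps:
Z = 6 (Z = 3*2 = 6)
j = -1 (j = 1 - 1*2 = 1 - 2 = -1)
d(R) = 5 + R (d(R) = (R + 6) - 1 = (6 + R) - 1 = 5 + R)
j*d(19) = -(5 + 19) = -1*24 = -24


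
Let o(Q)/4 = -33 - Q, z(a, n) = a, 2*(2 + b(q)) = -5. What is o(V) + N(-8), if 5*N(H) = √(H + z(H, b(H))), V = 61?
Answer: -376 + 4*I/5 ≈ -376.0 + 0.8*I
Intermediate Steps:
b(q) = -9/2 (b(q) = -2 + (½)*(-5) = -2 - 5/2 = -9/2)
o(Q) = -132 - 4*Q (o(Q) = 4*(-33 - Q) = -132 - 4*Q)
N(H) = √2*√H/5 (N(H) = √(H + H)/5 = √(2*H)/5 = (√2*√H)/5 = √2*√H/5)
o(V) + N(-8) = (-132 - 4*61) + √2*√(-8)/5 = (-132 - 244) + √2*(2*I*√2)/5 = -376 + 4*I/5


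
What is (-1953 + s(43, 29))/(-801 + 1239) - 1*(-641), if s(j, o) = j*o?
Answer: 140026/219 ≈ 639.39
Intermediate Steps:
(-1953 + s(43, 29))/(-801 + 1239) - 1*(-641) = (-1953 + 43*29)/(-801 + 1239) - 1*(-641) = (-1953 + 1247)/438 + 641 = -706*1/438 + 641 = -353/219 + 641 = 140026/219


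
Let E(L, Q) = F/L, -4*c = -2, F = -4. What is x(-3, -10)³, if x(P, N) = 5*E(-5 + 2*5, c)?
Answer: -64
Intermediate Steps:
c = ½ (c = -¼*(-2) = ½ ≈ 0.50000)
E(L, Q) = -4/L
x(P, N) = -4 (x(P, N) = 5*(-4/(-5 + 2*5)) = 5*(-4/(-5 + 10)) = 5*(-4/5) = 5*(-4*⅕) = 5*(-⅘) = -4)
x(-3, -10)³ = (-4)³ = -64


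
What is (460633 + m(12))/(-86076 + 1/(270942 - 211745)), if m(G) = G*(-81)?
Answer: -27210552217/5095440971 ≈ -5.3402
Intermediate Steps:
m(G) = -81*G
(460633 + m(12))/(-86076 + 1/(270942 - 211745)) = (460633 - 81*12)/(-86076 + 1/(270942 - 211745)) = (460633 - 972)/(-86076 + 1/59197) = 459661/(-86076 + 1/59197) = 459661/(-5095440971/59197) = 459661*(-59197/5095440971) = -27210552217/5095440971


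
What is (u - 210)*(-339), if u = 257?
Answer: -15933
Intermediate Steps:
(u - 210)*(-339) = (257 - 210)*(-339) = 47*(-339) = -15933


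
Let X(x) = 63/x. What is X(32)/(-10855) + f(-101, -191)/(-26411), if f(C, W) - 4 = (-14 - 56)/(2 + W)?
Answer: -85913591/247701373920 ≈ -0.00034684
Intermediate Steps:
f(C, W) = 4 - 70/(2 + W) (f(C, W) = 4 + (-14 - 56)/(2 + W) = 4 - 70/(2 + W))
X(32)/(-10855) + f(-101, -191)/(-26411) = (63/32)/(-10855) + (2*(-31 + 2*(-191))/(2 - 191))/(-26411) = (63*(1/32))*(-1/10855) + (2*(-31 - 382)/(-189))*(-1/26411) = (63/32)*(-1/10855) + (2*(-1/189)*(-413))*(-1/26411) = -63/347360 + (118/27)*(-1/26411) = -63/347360 - 118/713097 = -85913591/247701373920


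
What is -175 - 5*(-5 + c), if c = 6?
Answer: -180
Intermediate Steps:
-175 - 5*(-5 + c) = -175 - 5*(-5 + 6) = -175 - 5 = -180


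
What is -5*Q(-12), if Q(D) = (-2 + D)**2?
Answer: -980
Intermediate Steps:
-5*Q(-12) = -5*(-2 - 12)**2 = -5*(-14)**2 = -5*196 = -980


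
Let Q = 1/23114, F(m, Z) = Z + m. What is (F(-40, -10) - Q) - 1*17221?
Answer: -399201895/23114 ≈ -17271.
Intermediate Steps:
Q = 1/23114 ≈ 4.3264e-5
(F(-40, -10) - Q) - 1*17221 = ((-10 - 40) - 1*1/23114) - 1*17221 = (-50 - 1/23114) - 17221 = -1155701/23114 - 17221 = -399201895/23114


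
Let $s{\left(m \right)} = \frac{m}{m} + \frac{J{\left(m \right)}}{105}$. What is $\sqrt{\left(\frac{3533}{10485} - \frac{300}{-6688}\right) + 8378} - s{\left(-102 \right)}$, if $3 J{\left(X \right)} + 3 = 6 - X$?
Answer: $- \frac{4}{3} + \frac{\sqrt{71526514596217670}}{2921820} \approx 90.2$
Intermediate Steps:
$J{\left(X \right)} = 1 - \frac{X}{3}$ ($J{\left(X \right)} = -1 + \frac{6 - X}{3} = -1 - \left(-2 + \frac{X}{3}\right) = 1 - \frac{X}{3}$)
$s{\left(m \right)} = \frac{106}{105} - \frac{m}{315}$ ($s{\left(m \right)} = \frac{m}{m} + \frac{1 - \frac{m}{3}}{105} = 1 + \left(1 - \frac{m}{3}\right) \frac{1}{105} = 1 - \left(- \frac{1}{105} + \frac{m}{315}\right) = \frac{106}{105} - \frac{m}{315}$)
$\sqrt{\left(\frac{3533}{10485} - \frac{300}{-6688}\right) + 8378} - s{\left(-102 \right)} = \sqrt{\left(\frac{3533}{10485} - \frac{300}{-6688}\right) + 8378} - \left(\frac{106}{105} - - \frac{34}{105}\right) = \sqrt{\left(3533 \cdot \frac{1}{10485} - - \frac{75}{1672}\right) + 8378} - \left(\frac{106}{105} + \frac{34}{105}\right) = \sqrt{\left(\frac{3533}{10485} + \frac{75}{1672}\right) + 8378} - \frac{4}{3} = \sqrt{\frac{6693551}{17530920} + 8378} - \frac{4}{3} = \sqrt{\frac{146880741311}{17530920}} - \frac{4}{3} = \frac{\sqrt{71526514596217670}}{2921820} - \frac{4}{3} = - \frac{4}{3} + \frac{\sqrt{71526514596217670}}{2921820}$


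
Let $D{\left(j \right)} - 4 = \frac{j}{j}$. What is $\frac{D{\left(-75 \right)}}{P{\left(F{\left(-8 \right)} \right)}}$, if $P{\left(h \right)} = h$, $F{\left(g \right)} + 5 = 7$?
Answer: $\frac{5}{2} \approx 2.5$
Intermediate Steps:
$F{\left(g \right)} = 2$ ($F{\left(g \right)} = -5 + 7 = 2$)
$D{\left(j \right)} = 5$ ($D{\left(j \right)} = 4 + \frac{j}{j} = 4 + 1 = 5$)
$\frac{D{\left(-75 \right)}}{P{\left(F{\left(-8 \right)} \right)}} = \frac{5}{2}$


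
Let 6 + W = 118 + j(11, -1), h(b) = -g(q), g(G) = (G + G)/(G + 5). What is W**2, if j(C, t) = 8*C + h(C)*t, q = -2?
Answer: 355216/9 ≈ 39468.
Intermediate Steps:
g(G) = 2*G/(5 + G) (g(G) = (2*G)/(5 + G) = 2*G/(5 + G))
h(b) = 4/3 (h(b) = -2*(-2)/(5 - 2) = -2*(-2)/3 = -1*(-4/3) = 4/3)
j(C, t) = 8*C + 4*t/3
W = 596/3 (W = -6 + (118 + (8*11 + (4/3)*(-1))) = -6 + (118 + (88 - 4/3)) = -6 + (118 + 260/3) = -6 + 614/3 = 596/3 ≈ 198.67)
W**2 = (596/3)**2 = 355216/9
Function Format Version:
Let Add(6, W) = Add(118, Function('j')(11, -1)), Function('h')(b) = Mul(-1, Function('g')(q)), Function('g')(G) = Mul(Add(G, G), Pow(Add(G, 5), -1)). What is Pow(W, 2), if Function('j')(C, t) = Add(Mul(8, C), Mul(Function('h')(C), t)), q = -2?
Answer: Rational(355216, 9) ≈ 39468.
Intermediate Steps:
Function('g')(G) = Mul(2, G, Pow(Add(5, G), -1)) (Function('g')(G) = Mul(Mul(2, G), Pow(Add(5, G), -1)) = Mul(2, G, Pow(Add(5, G), -1)))
Function('h')(b) = Rational(4, 3) (Function('h')(b) = Mul(-1, Mul(2, -2, Pow(Add(5, -2), -1))) = Mul(-1, Mul(2, -2, Pow(3, -1))) = Mul(-1, Mul(2, -2, Rational(1, 3))) = Mul(-1, Rational(-4, 3)) = Rational(4, 3))
Function('j')(C, t) = Add(Mul(8, C), Mul(Rational(4, 3), t))
W = Rational(596, 3) (W = Add(-6, Add(118, Add(Mul(8, 11), Mul(Rational(4, 3), -1)))) = Add(-6, Add(118, Add(88, Rational(-4, 3)))) = Add(-6, Add(118, Rational(260, 3))) = Add(-6, Rational(614, 3)) = Rational(596, 3) ≈ 198.67)
Pow(W, 2) = Pow(Rational(596, 3), 2) = Rational(355216, 9)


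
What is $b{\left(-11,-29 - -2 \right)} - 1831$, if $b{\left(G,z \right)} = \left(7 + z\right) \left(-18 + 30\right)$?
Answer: $-2071$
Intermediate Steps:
$b{\left(G,z \right)} = 84 + 12 z$ ($b{\left(G,z \right)} = \left(7 + z\right) 12 = 84 + 12 z$)
$b{\left(-11,-29 - -2 \right)} - 1831 = \left(84 + 12 \left(-29 - -2\right)\right) - 1831 = \left(84 + 12 \left(-29 + 2\right)\right) - 1831 = \left(84 + 12 \left(-27\right)\right) - 1831 = \left(84 - 324\right) - 1831 = -240 - 1831 = -2071$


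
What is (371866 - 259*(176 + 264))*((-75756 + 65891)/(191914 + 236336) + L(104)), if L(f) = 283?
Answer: 3125430895081/42825 ≈ 7.2982e+7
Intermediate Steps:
(371866 - 259*(176 + 264))*((-75756 + 65891)/(191914 + 236336) + L(104)) = (371866 - 259*(176 + 264))*((-75756 + 65891)/(191914 + 236336) + 283) = (371866 - 259*440)*(-9865/428250 + 283) = (371866 - 113960)*(-9865*1/428250 + 283) = 257906*(-1973/85650 + 283) = 257906*(24236977/85650) = 3125430895081/42825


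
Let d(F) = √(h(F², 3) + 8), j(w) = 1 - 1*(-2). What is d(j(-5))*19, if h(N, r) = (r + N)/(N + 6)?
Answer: 38*√55/5 ≈ 56.363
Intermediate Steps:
h(N, r) = (N + r)/(6 + N)
j(w) = 3 (j(w) = 1 + 2 = 3)
d(F) = √(8 + (3 + F²)/(6 + F²)) (d(F) = √((F² + 3)/(6 + F²) + 8) = √((3 + F²)/(6 + F²) + 8) = √(8 + (3 + F²)/(6 + F²)))
d(j(-5))*19 = (√3*√((17 + 3*3²)/(6 + 3²)))*19 = (√3*√((17 + 3*9)/(6 + 9)))*19 = (√3*√((17 + 27)/15))*19 = (√3*√((1/15)*44))*19 = (√3*√(44/15))*19 = (√3*(2*√165/15))*19 = (2*√55/5)*19 = 38*√55/5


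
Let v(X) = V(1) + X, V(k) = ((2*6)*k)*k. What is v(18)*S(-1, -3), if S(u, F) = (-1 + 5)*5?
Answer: 600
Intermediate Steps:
V(k) = 12*k² (V(k) = (12*k)*k = 12*k²)
S(u, F) = 20 (S(u, F) = 4*5 = 20)
v(X) = 12 + X (v(X) = 12*1² + X = 12*1 + X = 12 + X)
v(18)*S(-1, -3) = (12 + 18)*20 = 30*20 = 600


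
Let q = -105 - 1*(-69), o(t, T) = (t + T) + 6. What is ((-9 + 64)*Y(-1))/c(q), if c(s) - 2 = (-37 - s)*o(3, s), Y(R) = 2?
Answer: 110/29 ≈ 3.7931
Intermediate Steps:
o(t, T) = 6 + T + t (o(t, T) = (T + t) + 6 = 6 + T + t)
q = -36 (q = -105 + 69 = -36)
c(s) = 2 + (-37 - s)*(9 + s) (c(s) = 2 + (-37 - s)*(6 + s + 3) = 2 + (-37 - s)*(9 + s))
((-9 + 64)*Y(-1))/c(q) = ((-9 + 64)*2)/(-331 - 1*(-36)² - 46*(-36)) = (55*2)/(-331 - 1*1296 + 1656) = 110/(-331 - 1296 + 1656) = 110/29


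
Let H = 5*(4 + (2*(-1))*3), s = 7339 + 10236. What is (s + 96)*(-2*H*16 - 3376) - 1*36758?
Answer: -54039334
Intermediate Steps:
s = 17575
H = -10 (H = 5*(4 - 2*3) = 5*(4 - 6) = 5*(-2) = -10)
(s + 96)*(-2*H*16 - 3376) - 1*36758 = (17575 + 96)*(-2*(-10)*16 - 3376) - 1*36758 = 17671*(20*16 - 3376) - 36758 = 17671*(320 - 3376) - 36758 = 17671*(-3056) - 36758 = -54002576 - 36758 = -54039334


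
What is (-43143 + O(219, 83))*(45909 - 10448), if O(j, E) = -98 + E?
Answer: -1530425838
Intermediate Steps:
(-43143 + O(219, 83))*(45909 - 10448) = (-43143 + (-98 + 83))*(45909 - 10448) = (-43143 - 15)*35461 = -43158*35461 = -1530425838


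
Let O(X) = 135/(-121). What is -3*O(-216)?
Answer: 405/121 ≈ 3.3471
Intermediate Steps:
O(X) = -135/121 (O(X) = 135*(-1/121) = -135/121)
-3*O(-216) = -3*(-135/121) = 405/121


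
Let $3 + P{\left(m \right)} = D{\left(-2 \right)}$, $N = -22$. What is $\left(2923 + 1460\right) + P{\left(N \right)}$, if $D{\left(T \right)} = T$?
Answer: $4378$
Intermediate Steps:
$P{\left(m \right)} = -5$ ($P{\left(m \right)} = -3 - 2 = -5$)
$\left(2923 + 1460\right) + P{\left(N \right)} = \left(2923 + 1460\right) - 5 = 4383 - 5 = 4378$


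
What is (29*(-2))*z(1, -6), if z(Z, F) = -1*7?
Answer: 406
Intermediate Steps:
z(Z, F) = -7
(29*(-2))*z(1, -6) = (29*(-2))*(-7) = -58*(-7) = 406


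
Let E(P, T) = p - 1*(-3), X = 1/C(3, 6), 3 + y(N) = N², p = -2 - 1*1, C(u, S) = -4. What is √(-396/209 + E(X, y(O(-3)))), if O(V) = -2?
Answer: 6*I*√19/19 ≈ 1.3765*I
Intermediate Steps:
p = -3 (p = -2 - 1 = -3)
y(N) = -3 + N²
X = -¼ (X = 1/(-4) = -¼ ≈ -0.25000)
E(P, T) = 0 (E(P, T) = -3 - 1*(-3) = -3 + 3 = 0)
√(-396/209 + E(X, y(O(-3)))) = √(-396/209 + 0) = √(-396*1/209 + 0) = √(-36/19 + 0) = √(-36/19) = 6*I*√19/19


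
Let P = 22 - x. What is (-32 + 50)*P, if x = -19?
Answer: 738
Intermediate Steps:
P = 41 (P = 22 - 1*(-19) = 22 + 19 = 41)
(-32 + 50)*P = (-32 + 50)*41 = 18*41 = 738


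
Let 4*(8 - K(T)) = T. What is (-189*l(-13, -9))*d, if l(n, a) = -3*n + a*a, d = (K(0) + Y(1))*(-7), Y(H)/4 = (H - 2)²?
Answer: 1905120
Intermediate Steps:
Y(H) = 4*(-2 + H)² (Y(H) = 4*(H - 2)² = 4*(-2 + H)²)
K(T) = 8 - T/4
d = -84 (d = ((8 - ¼*0) + 4*(-2 + 1)²)*(-7) = ((8 + 0) + 4*(-1)²)*(-7) = (8 + 4*1)*(-7) = (8 + 4)*(-7) = 12*(-7) = -84)
l(n, a) = a² - 3*n (l(n, a) = -3*n + a² = a² - 3*n)
(-189*l(-13, -9))*d = -189*((-9)² - 3*(-13))*(-84) = -189*(81 + 39)*(-84) = -189*120*(-84) = -22680*(-84) = 1905120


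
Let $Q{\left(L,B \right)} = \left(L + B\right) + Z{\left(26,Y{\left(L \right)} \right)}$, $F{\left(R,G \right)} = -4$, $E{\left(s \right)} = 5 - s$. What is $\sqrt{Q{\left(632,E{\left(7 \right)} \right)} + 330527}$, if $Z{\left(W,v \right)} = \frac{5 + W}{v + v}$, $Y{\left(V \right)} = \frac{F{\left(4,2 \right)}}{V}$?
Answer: $2 \sqrt{82177} \approx 573.33$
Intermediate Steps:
$Y{\left(V \right)} = - \frac{4}{V}$
$Z{\left(W,v \right)} = \frac{5 + W}{2 v}$
$Q{\left(L,B \right)} = B - \frac{23 L}{8}$ ($Q{\left(L,B \right)} = \left(L + B\right) + \frac{5 + 26}{2 \left(- \frac{4}{L}\right)} = \left(B + L\right) + \frac{1}{2} \left(- \frac{L}{4}\right) 31 = \left(B + L\right) - \frac{31 L}{8} = B - \frac{23 L}{8}$)
$\sqrt{Q{\left(632,E{\left(7 \right)} \right)} + 330527} = \sqrt{\left(\left(5 - 7\right) - 1817\right) + 330527} = \sqrt{\left(-2 - 1817\right) + 330527} = \sqrt{-1819 + 330527} = \sqrt{328708} = 2 \sqrt{82177}$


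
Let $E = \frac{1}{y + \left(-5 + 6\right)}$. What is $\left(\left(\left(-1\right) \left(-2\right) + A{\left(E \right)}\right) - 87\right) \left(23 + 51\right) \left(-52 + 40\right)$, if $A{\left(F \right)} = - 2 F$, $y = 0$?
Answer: $77256$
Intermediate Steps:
$E = 1$ ($E = \frac{1}{0 + \left(-5 + 6\right)} = \frac{1}{0 + 1} = 1^{-1} = 1$)
$\left(\left(\left(-1\right) \left(-2\right) + A{\left(E \right)}\right) - 87\right) \left(23 + 51\right) \left(-52 + 40\right) = \left(\left(\left(-1\right) \left(-2\right) - 2\right) - 87\right) \left(23 + 51\right) \left(-52 + 40\right) = \left(\left(2 - 2\right) - 87\right) 74 \left(-12\right) = \left(0 - 87\right) \left(-888\right) = \left(-87\right) \left(-888\right) = 77256$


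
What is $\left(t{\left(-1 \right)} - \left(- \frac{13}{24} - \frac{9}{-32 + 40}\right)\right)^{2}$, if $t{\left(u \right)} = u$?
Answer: $\frac{4}{9} \approx 0.44444$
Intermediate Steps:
$\left(t{\left(-1 \right)} - \left(- \frac{13}{24} - \frac{9}{-32 + 40}\right)\right)^{2} = \left(-1 - \left(- \frac{13}{24} - \frac{9}{-32 + 40}\right)\right)^{2} = \left(-1 - \left(- \frac{13}{24} - \frac{9}{8}\right)\right)^{2} = \left(-1 + \left(9 \cdot \frac{1}{8} + \frac{13}{24}\right)\right)^{2} = \left(-1 + \left(\frac{9}{8} + \frac{13}{24}\right)\right)^{2} = \left(-1 + \frac{5}{3}\right)^{2} = \left(\frac{2}{3}\right)^{2} = \frac{4}{9}$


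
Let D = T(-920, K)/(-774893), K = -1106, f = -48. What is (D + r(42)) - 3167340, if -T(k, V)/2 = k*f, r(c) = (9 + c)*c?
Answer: -106638681978/33691 ≈ -3.1652e+6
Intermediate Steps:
r(c) = c*(9 + c)
T(k, V) = 96*k (T(k, V) = -2*k*(-48) = -(-96)*k = 96*k)
D = 3840/33691 (D = (96*(-920))/(-774893) = -88320*(-1/774893) = 3840/33691 ≈ 0.11398)
(D + r(42)) - 3167340 = (3840/33691 + 42*(9 + 42)) - 3167340 = (3840/33691 + 42*51) - 3167340 = (3840/33691 + 2142) - 3167340 = 72169962/33691 - 3167340 = -106638681978/33691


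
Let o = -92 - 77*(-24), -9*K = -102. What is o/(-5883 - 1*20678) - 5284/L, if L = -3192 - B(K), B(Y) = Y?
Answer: 202084906/127625605 ≈ 1.5834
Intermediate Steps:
K = 34/3 (K = -1/9*(-102) = 34/3 ≈ 11.333)
o = 1756 (o = -92 + 1848 = 1756)
L = -9610/3 (L = -3192 - 1*34/3 = -3192 - 34/3 = -9610/3 ≈ -3203.3)
o/(-5883 - 1*20678) - 5284/L = 1756/(-5883 - 1*20678) - 5284/(-9610/3) = 1756/(-5883 - 20678) - 5284*(-3/9610) = 1756/(-26561) + 7926/4805 = 1756*(-1/26561) + 7926/4805 = -1756/26561 + 7926/4805 = 202084906/127625605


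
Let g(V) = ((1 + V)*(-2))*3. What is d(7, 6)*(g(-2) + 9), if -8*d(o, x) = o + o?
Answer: -105/4 ≈ -26.250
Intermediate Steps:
d(o, x) = -o/4 (d(o, x) = -(o + o)/8 = -o/4)
g(V) = -6 - 6*V (g(V) = (-2 - 2*V)*3 = -6 - 6*V)
d(7, 6)*(g(-2) + 9) = (-¼*7)*((-6 - 6*(-2)) + 9) = -7*((-6 + 12) + 9)/4 = -7*(6 + 9)/4 = -7/4*15 = -105/4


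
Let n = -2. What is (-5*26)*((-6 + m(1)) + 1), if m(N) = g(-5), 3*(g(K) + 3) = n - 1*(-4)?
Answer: 2860/3 ≈ 953.33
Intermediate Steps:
g(K) = -7/3 (g(K) = -3 + (-2 - 1*(-4))/3 = -3 + (-2 + 4)/3 = -3 + (1/3)*2 = -3 + 2/3 = -7/3)
m(N) = -7/3
(-5*26)*((-6 + m(1)) + 1) = (-5*26)*((-6 - 7/3) + 1) = -130*(-25/3 + 1) = -130*(-22/3) = 2860/3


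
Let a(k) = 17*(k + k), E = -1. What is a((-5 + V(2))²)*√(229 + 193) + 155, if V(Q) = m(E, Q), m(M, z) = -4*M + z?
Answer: 155 + 34*√422 ≈ 853.45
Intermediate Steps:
m(M, z) = z - 4*M
V(Q) = 4 + Q (V(Q) = Q - 4*(-1) = Q + 4 = 4 + Q)
a(k) = 34*k (a(k) = 17*(2*k) = 34*k)
a((-5 + V(2))²)*√(229 + 193) + 155 = (34*(-5 + (4 + 2))²)*√(229 + 193) + 155 = (34*(-5 + 6)²)*√422 + 155 = (34*1²)*√422 + 155 = (34*1)*√422 + 155 = 34*√422 + 155 = 155 + 34*√422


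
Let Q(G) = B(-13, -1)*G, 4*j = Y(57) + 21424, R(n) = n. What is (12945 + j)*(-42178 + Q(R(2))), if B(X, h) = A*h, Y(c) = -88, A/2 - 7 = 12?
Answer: -772360866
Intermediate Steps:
A = 38 (A = 14 + 2*12 = 14 + 24 = 38)
B(X, h) = 38*h
j = 5334 (j = (-88 + 21424)/4 = (¼)*21336 = 5334)
Q(G) = -38*G (Q(G) = (38*(-1))*G = -38*G)
(12945 + j)*(-42178 + Q(R(2))) = (12945 + 5334)*(-42178 - 38*2) = 18279*(-42178 - 76) = 18279*(-42254) = -772360866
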